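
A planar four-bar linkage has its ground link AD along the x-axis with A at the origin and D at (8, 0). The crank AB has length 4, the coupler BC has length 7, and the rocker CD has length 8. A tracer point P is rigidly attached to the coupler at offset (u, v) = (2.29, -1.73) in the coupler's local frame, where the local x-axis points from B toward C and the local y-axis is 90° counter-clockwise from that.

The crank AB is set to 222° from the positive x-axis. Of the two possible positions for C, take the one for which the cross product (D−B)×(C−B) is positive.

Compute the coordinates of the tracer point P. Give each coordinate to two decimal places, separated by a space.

-0.30 -1.64

A=(0,0), D=(8.00,0)
B = A + 4.00·(cos222°, sin222°) = (-2.9726, -2.6765)
|BD| = 11.2943
circle(B,7.00) ∩ circle(D,8.00): a=4.9831, h=4.9162
  candidates: C₊=(0.7035,3.2805) cross=55.525; C₋=(3.0336,-6.2718) cross=-55.525
  mode + wants cross > 0 → take C=(0.7035,3.2805) (cross=55.525)
ex = (C−B)/|BC| = (0.5252,0.8510); ey = (-0.8510,0.5252)
P = B + 2.29·ex + -1.73·ey = (-0.2977,-1.6363)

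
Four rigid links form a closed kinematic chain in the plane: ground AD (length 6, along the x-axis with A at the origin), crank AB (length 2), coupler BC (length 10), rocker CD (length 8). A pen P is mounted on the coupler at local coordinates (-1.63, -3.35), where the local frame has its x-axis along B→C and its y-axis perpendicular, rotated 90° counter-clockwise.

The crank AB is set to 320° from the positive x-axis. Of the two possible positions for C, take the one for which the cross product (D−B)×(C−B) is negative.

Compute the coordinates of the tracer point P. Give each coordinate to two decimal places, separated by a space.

A=(0,0), D=(6.00,0)
B = A + 2.00·(cos320°, sin320°) = (1.5321, -1.2856)
|BD| = 4.6492
circle(B,10.00) ∩ circle(D,8.00): a=6.1962, h=7.8490
  candidates: C₊=(5.3164,7.9707) cross=36.491; C₋=(9.6571,-7.1152) cross=-36.491
  mode - wants cross < 0 → take C=(9.6571,-7.1152) (cross=-36.491)
ex = (C−B)/|BC| = (0.8125,-0.5830); ey = (0.5830,0.8125)
P = B + -1.63·ex + -3.35·ey = (-1.7452,-3.0572)

-1.75 -3.06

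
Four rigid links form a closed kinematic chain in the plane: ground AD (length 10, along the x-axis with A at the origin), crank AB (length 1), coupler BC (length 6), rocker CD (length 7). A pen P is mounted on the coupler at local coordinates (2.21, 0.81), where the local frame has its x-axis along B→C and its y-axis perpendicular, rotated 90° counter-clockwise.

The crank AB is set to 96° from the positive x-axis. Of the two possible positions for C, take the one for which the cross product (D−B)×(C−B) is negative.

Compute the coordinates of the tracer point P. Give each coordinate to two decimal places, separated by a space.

A=(0,0), D=(10.00,0)
B = A + 1.00·(cos96°, sin96°) = (-0.1045, 0.9945)
|BD| = 10.1534
circle(B,6.00) ∩ circle(D,7.00): a=4.4365, h=4.0395
  candidates: C₊=(4.7063,4.5800) cross=41.014; C₋=(3.9150,-3.4601) cross=-41.014
  mode - wants cross < 0 → take C=(3.9150,-3.4601) (cross=-41.014)
ex = (C−B)/|BC| = (0.6699,-0.7424); ey = (0.7424,0.6699)
P = B + 2.21·ex + 0.81·ey = (1.9774,-0.1036)

1.98 -0.10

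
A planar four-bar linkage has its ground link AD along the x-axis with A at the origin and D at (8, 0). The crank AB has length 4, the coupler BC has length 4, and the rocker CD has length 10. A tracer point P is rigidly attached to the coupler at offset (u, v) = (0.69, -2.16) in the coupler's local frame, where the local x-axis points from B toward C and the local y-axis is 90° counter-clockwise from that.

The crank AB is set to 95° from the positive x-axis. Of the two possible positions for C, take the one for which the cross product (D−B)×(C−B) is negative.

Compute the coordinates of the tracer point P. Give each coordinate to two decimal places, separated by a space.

-2.60 4.24

A=(0,0), D=(8.00,0)
B = A + 4.00·(cos95°, sin95°) = (-0.3486, 3.9848)
|BD| = 9.2508
circle(B,4.00) ∩ circle(D,10.00): a=0.0853, h=3.9991
  candidates: C₊=(1.4509,7.5571) cross=36.995; C₋=(-1.9943,0.3390) cross=-36.995
  mode - wants cross < 0 → take C=(-1.9943,0.3390) (cross=-36.995)
ex = (C−B)/|BC| = (-0.4114,-0.9115); ey = (0.9115,-0.4114)
P = B + 0.69·ex + -2.16·ey = (-2.6012,4.2445)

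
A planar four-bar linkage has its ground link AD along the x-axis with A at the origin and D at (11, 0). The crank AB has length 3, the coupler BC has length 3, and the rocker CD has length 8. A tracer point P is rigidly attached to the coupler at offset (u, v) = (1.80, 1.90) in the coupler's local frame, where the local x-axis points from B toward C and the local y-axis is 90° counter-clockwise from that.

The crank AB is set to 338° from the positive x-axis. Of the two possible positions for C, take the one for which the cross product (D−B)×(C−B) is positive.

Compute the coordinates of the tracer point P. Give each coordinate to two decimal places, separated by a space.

1.16 0.93

A=(0,0), D=(11.00,0)
B = A + 3.00·(cos338°, sin338°) = (2.7816, -1.1238)
|BD| = 8.2949
circle(B,3.00) ∩ circle(D,8.00): a=0.8322, h=2.8823
  candidates: C₊=(3.2156,1.8446) cross=23.908; C₋=(3.9966,-3.8668) cross=-23.908
  mode + wants cross > 0 → take C=(3.2156,1.8446) (cross=23.908)
ex = (C−B)/|BC| = (0.1447,0.9895); ey = (-0.9895,0.1447)
P = B + 1.80·ex + 1.90·ey = (1.1620,0.9321)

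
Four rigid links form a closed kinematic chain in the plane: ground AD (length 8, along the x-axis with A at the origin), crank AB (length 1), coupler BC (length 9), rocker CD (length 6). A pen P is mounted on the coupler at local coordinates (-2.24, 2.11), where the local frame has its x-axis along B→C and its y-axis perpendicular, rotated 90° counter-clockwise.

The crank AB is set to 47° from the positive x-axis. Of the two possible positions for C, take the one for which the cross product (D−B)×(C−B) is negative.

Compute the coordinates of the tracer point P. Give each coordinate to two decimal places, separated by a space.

0.71 3.81

A=(0,0), D=(8.00,0)
B = A + 1.00·(cos47°, sin47°) = (0.6820, 0.7314)
|BD| = 7.3545
circle(B,9.00) ∩ circle(D,6.00): a=6.7366, h=5.9681
  candidates: C₊=(7.9787,6.0000) cross=43.892; C₋=(6.7917,-5.8771) cross=-43.892
  mode - wants cross < 0 → take C=(6.7917,-5.8771) (cross=-43.892)
ex = (C−B)/|BC| = (0.6789,-0.7343); ey = (0.7343,0.6789)
P = B + -2.24·ex + 2.11·ey = (0.7107,3.8085)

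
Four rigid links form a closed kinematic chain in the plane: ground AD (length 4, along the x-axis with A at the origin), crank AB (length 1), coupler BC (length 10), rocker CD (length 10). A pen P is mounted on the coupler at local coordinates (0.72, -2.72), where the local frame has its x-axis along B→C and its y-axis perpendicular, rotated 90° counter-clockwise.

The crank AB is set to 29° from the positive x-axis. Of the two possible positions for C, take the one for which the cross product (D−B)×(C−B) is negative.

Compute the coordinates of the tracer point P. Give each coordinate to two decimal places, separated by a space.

A=(0,0), D=(4.00,0)
B = A + 1.00·(cos29°, sin29°) = (0.8746, 0.4848)
|BD| = 3.1628
circle(B,10.00) ∩ circle(D,10.00): a=1.5814, h=9.8742
  candidates: C₊=(3.9509,9.9999) cross=31.230; C₋=(0.9237,-9.5151) cross=-31.230
  mode - wants cross < 0 → take C=(0.9237,-9.5151) (cross=-31.230)
ex = (C−B)/|BC| = (0.0049,-1.0000); ey = (1.0000,0.0049)
P = B + 0.72·ex + -2.72·ey = (-1.8418,-0.2485)

-1.84 -0.25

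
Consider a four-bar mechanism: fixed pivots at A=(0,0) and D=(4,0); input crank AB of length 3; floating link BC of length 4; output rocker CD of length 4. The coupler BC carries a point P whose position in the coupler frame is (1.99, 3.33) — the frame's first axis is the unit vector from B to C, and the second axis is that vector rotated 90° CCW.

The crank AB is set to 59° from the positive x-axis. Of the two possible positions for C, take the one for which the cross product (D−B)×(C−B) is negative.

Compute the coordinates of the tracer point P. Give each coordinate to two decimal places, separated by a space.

A=(0,0), D=(4.00,0)
B = A + 3.00·(cos59°, sin59°) = (1.5451, 2.5715)
|BD| = 3.5551
circle(B,4.00) ∩ circle(D,4.00): a=1.7776, h=3.5833
  candidates: C₊=(5.3644,3.7601) cross=12.739; C₋=(0.1807,-1.1886) cross=-12.739
  mode - wants cross < 0 → take C=(0.1807,-1.1886) (cross=-12.739)
ex = (C−B)/|BC| = (-0.3411,-0.9400); ey = (0.9400,-0.3411)
P = B + 1.99·ex + 3.33·ey = (3.9966,-0.4350)

4.00 -0.44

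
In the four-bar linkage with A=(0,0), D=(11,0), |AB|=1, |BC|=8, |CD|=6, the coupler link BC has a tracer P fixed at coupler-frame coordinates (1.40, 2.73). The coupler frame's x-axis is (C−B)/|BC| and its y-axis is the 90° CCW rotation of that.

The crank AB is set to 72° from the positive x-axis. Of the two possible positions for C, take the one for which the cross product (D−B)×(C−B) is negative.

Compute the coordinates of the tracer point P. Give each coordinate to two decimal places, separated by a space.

A=(0,0), D=(11.00,0)
B = A + 1.00·(cos72°, sin72°) = (0.3090, 0.9511)
|BD| = 10.7332
circle(B,8.00) ∩ circle(D,6.00): a=6.6710, h=4.4157
  candidates: C₊=(7.3450,4.7583) cross=47.394; C₋=(6.5625,-4.0384) cross=-47.394
  mode - wants cross < 0 → take C=(6.5625,-4.0384) (cross=-47.394)
ex = (C−B)/|BC| = (0.7817,-0.6237); ey = (0.6237,0.7817)
P = B + 1.40·ex + 2.73·ey = (3.1060,2.2119)

3.11 2.21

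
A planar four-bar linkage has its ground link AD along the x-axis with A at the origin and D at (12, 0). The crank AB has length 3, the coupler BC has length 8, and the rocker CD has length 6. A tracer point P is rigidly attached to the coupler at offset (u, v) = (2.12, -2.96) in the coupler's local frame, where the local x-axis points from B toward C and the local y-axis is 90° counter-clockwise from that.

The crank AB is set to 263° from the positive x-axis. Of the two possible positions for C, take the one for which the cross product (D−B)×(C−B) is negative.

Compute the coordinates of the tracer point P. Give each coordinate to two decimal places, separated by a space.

1.34 -6.19

A=(0,0), D=(12.00,0)
B = A + 3.00·(cos263°, sin263°) = (-0.3656, -2.9776)
|BD| = 12.7191
circle(B,8.00) ∩ circle(D,6.00): a=7.4602, h=2.8887
  candidates: C₊=(6.2110,1.5773) cross=36.742; C₋=(7.5636,-4.0396) cross=-36.742
  mode - wants cross < 0 → take C=(7.5636,-4.0396) (cross=-36.742)
ex = (C−B)/|BC| = (0.9912,-0.1327); ey = (0.1327,0.9912)
P = B + 2.12·ex + -2.96·ey = (1.3427,-6.1929)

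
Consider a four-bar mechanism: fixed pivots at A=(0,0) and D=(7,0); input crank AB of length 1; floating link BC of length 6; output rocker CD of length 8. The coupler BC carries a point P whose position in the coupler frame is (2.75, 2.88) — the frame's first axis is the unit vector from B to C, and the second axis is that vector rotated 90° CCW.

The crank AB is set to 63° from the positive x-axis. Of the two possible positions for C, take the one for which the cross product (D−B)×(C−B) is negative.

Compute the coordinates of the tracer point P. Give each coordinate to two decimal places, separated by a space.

A=(0,0), D=(7.00,0)
B = A + 1.00·(cos63°, sin63°) = (0.4540, 0.8910)
|BD| = 6.6064
circle(B,6.00) ∩ circle(D,8.00): a=1.1840, h=5.8820
  candidates: C₊=(2.4205,6.5596) cross=38.859; C₋=(0.8339,-5.0970) cross=-38.859
  mode - wants cross < 0 → take C=(0.8339,-5.0970) (cross=-38.859)
ex = (C−B)/|BC| = (0.0633,-0.9980); ey = (0.9980,0.0633)
P = B + 2.75·ex + 2.88·ey = (3.5023,-1.6711)

3.50 -1.67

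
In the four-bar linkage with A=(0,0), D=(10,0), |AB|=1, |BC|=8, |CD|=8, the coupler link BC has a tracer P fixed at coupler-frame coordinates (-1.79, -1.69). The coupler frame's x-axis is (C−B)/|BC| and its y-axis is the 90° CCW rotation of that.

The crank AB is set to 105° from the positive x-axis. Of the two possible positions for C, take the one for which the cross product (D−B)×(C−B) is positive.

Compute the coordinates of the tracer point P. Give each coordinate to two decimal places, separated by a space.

-0.35 -1.49

A=(0,0), D=(10.00,0)
B = A + 1.00·(cos105°, sin105°) = (-0.2588, 0.9659)
|BD| = 10.3042
circle(B,8.00) ∩ circle(D,8.00): a=5.1521, h=6.1201
  candidates: C₊=(5.4443,6.5761) cross=63.063; C₋=(4.2969,-5.6102) cross=-63.063
  mode + wants cross > 0 → take C=(5.4443,6.5761) (cross=63.063)
ex = (C−B)/|BC| = (0.7129,0.7013); ey = (-0.7013,0.7129)
P = B + -1.79·ex + -1.69·ey = (-0.3497,-1.4941)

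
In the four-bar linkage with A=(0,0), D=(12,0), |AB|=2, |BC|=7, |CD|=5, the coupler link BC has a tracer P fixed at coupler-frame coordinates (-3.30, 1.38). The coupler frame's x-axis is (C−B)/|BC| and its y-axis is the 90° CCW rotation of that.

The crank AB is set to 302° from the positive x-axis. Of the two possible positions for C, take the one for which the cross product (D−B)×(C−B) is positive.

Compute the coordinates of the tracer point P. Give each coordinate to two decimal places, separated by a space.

-2.50 -2.01

A=(0,0), D=(12.00,0)
B = A + 2.00·(cos302°, sin302°) = (1.0598, -1.6961)
|BD| = 11.0709
circle(B,7.00) ∩ circle(D,5.00): a=6.6194, h=2.2769
  candidates: C₊=(7.2522,1.5680) cross=25.207; C₋=(7.9499,-2.9320) cross=-25.207
  mode + wants cross > 0 → take C=(7.2522,1.5680) (cross=25.207)
ex = (C−B)/|BC| = (0.8846,0.4663); ey = (-0.4663,0.8846)
P = B + -3.30·ex + 1.38·ey = (-2.5029,-2.0141)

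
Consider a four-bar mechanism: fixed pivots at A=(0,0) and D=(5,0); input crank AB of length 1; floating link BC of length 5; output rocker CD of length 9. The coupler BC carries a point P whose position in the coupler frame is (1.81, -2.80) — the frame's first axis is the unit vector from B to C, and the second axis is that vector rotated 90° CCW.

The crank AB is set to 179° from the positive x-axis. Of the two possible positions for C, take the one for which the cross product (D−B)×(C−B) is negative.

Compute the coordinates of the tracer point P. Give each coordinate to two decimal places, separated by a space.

A=(0,0), D=(5.00,0)
B = A + 1.00·(cos179°, sin179°) = (-0.9998, 0.0175)
|BD| = 5.9999
circle(B,5.00) ∩ circle(D,9.00): a=-1.6668, h=4.7140
  candidates: C₊=(-2.6530,4.7363) cross=28.283; C₋=(-2.6804,-4.6917) cross=-28.283
  mode - wants cross < 0 → take C=(-2.6804,-4.6917) (cross=-28.283)
ex = (C−B)/|BC| = (-0.3361,-0.9418); ey = (0.9418,-0.3361)
P = B + 1.81·ex + -2.80·ey = (-4.2453,-0.7461)

-4.25 -0.75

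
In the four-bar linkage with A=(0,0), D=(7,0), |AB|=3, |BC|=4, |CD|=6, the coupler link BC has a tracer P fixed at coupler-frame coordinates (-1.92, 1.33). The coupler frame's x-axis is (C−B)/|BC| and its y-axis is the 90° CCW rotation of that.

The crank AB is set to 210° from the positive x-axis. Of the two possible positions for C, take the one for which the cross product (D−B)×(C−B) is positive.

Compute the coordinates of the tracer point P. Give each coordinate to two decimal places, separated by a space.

-4.91 -1.14

A=(0,0), D=(7.00,0)
B = A + 3.00·(cos210°, sin210°) = (-2.5981, -1.5000)
|BD| = 9.7146
circle(B,4.00) ∩ circle(D,6.00): a=3.8279, h=1.1607
  candidates: C₊=(1.0047,0.2378) cross=11.275; C₋=(1.3631,-2.0557) cross=-11.275
  mode + wants cross > 0 → take C=(1.0047,0.2378) (cross=11.275)
ex = (C−B)/|BC| = (0.9007,0.4344); ey = (-0.4344,0.9007)
P = B + -1.92·ex + 1.33·ey = (-4.9052,-1.1362)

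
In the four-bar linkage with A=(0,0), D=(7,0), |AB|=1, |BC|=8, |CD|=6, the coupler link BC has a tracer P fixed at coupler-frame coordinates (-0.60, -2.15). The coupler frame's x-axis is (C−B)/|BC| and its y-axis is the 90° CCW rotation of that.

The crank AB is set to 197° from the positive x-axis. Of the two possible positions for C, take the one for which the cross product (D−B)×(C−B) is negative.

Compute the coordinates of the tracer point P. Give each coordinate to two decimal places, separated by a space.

A=(0,0), D=(7.00,0)
B = A + 1.00·(cos197°, sin197°) = (-0.9563, -0.2924)
|BD| = 7.9617
circle(B,8.00) ∩ circle(D,6.00): a=5.7393, h=5.5732
  candidates: C₊=(4.5744,5.4879) cross=44.372; C₋=(4.9837,-5.6511) cross=-44.372
  mode - wants cross < 0 → take C=(4.9837,-5.6511) (cross=-44.372)
ex = (C−B)/|BC| = (0.7425,-0.6698); ey = (0.6698,0.7425)
P = B + -0.60·ex + -2.15·ey = (-2.8420,-1.4869)

-2.84 -1.49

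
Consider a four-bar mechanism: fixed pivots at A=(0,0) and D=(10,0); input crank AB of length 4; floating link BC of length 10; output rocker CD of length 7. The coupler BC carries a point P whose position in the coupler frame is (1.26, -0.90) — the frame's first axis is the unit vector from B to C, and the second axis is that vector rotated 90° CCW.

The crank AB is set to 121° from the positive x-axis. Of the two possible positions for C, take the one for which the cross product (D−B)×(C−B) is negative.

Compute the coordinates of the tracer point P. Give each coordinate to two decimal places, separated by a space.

-1.93 1.89

A=(0,0), D=(10.00,0)
B = A + 4.00·(cos121°, sin121°) = (-2.0602, 3.4287)
|BD| = 12.5381
circle(B,10.00) ∩ circle(D,7.00): a=8.3028, h=5.5734
  candidates: C₊=(7.4503,6.5191) cross=69.880; C₋=(4.4021,-4.2028) cross=-69.880
  mode - wants cross < 0 → take C=(4.4021,-4.2028) (cross=-69.880)
ex = (C−B)/|BC| = (0.6462,-0.7631); ey = (0.7631,0.6462)
P = B + 1.26·ex + -0.90·ey = (-1.9327,1.8855)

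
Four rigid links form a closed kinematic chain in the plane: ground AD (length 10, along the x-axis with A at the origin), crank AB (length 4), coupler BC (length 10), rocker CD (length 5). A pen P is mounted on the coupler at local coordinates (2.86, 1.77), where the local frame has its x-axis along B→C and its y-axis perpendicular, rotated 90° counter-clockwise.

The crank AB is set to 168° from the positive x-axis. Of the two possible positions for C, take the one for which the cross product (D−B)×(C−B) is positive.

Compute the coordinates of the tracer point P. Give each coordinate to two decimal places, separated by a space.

-1.47 3.14

A=(0,0), D=(10.00,0)
B = A + 4.00·(cos168°, sin168°) = (-3.9126, 0.8316)
|BD| = 13.9374
circle(B,10.00) ∩ circle(D,5.00): a=9.6593, h=2.5880
  candidates: C₊=(5.8839,2.8387) cross=36.070; C₋=(5.5751,-2.3281) cross=-36.070
  mode + wants cross > 0 → take C=(5.8839,2.8387) (cross=36.070)
ex = (C−B)/|BC| = (0.9797,0.2007); ey = (-0.2007,0.9797)
P = B + 2.86·ex + 1.77·ey = (-1.4660,3.1396)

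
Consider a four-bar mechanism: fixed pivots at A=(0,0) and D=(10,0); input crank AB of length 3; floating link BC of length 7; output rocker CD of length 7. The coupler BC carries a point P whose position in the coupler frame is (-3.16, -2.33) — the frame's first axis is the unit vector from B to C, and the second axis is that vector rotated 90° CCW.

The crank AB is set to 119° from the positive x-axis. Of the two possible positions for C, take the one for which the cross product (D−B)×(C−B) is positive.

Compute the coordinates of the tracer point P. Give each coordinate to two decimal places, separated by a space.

A=(0,0), D=(10.00,0)
B = A + 3.00·(cos119°, sin119°) = (-1.4544, 2.6239)
|BD| = 11.7511
circle(B,7.00) ∩ circle(D,7.00): a=5.8756, h=3.8050
  candidates: C₊=(5.1224,5.0208) cross=44.713; C₋=(3.4232,-2.3970) cross=-44.713
  mode + wants cross > 0 → take C=(5.1224,5.0208) (cross=44.713)
ex = (C−B)/|BC| = (0.9395,0.3424); ey = (-0.3424,0.9395)
P = B + -3.16·ex + -2.33·ey = (-3.6255,-0.6473)

-3.63 -0.65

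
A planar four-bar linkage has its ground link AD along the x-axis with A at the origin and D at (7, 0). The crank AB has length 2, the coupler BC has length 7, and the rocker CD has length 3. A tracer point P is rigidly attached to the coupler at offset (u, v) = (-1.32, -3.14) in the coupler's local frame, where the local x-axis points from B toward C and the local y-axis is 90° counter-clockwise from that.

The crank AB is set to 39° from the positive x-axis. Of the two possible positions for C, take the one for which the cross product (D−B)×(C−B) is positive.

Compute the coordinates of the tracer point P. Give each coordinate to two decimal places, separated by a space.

0.88 -2.08

A=(0,0), D=(7.00,0)
B = A + 2.00·(cos39°, sin39°) = (1.5543, 1.2586)
|BD| = 5.5893
circle(B,7.00) ∩ circle(D,3.00): a=6.3729, h=2.8958
  candidates: C₊=(8.4156,2.6450) cross=16.186; C₋=(7.1114,-2.9979) cross=-16.186
  mode + wants cross > 0 → take C=(8.4156,2.6450) (cross=16.186)
ex = (C−B)/|BC| = (0.9802,0.1981); ey = (-0.1981,0.9802)
P = B + -1.32·ex + -3.14·ey = (0.8823,-2.0806)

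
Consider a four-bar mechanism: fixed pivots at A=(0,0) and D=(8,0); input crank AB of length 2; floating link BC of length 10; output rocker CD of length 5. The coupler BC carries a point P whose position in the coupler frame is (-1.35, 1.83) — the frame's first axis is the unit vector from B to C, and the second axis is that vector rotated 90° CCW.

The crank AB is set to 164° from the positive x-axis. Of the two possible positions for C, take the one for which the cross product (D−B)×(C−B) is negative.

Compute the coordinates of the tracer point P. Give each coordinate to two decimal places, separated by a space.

A=(0,0), D=(8.00,0)
B = A + 2.00·(cos164°, sin164°) = (-1.9225, 0.5513)
|BD| = 9.9378
circle(B,10.00) ∩ circle(D,5.00): a=8.7424, h=4.8550
  candidates: C₊=(7.0757,4.9138) cross=48.248; C₋=(6.5371,-4.7812) cross=-48.248
  mode - wants cross < 0 → take C=(6.5371,-4.7812) (cross=-48.248)
ex = (C−B)/|BC| = (0.8460,-0.5332); ey = (0.5332,0.8460)
P = B + -1.35·ex + 1.83·ey = (-2.0887,2.8193)

-2.09 2.82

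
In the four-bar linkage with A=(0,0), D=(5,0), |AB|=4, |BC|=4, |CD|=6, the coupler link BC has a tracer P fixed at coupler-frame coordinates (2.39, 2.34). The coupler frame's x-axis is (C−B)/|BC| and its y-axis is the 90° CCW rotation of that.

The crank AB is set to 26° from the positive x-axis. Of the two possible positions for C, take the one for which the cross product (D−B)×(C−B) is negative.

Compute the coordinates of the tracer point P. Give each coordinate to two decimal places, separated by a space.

A=(0,0), D=(5.00,0)
B = A + 4.00·(cos26°, sin26°) = (3.5952, 1.7535)
|BD| = 2.2468
circle(B,4.00) ∩ circle(D,6.00): a=-3.3273, h=2.2201
  candidates: C₊=(3.2474,5.7383) cross=4.988; C₋=(-0.2179,2.9621) cross=-4.988
  mode - wants cross < 0 → take C=(-0.2179,2.9621) (cross=-4.988)
ex = (C−B)/|BC| = (-0.9533,0.3021); ey = (-0.3021,-0.9533)
P = B + 2.39·ex + 2.34·ey = (0.6099,0.2450)

0.61 0.24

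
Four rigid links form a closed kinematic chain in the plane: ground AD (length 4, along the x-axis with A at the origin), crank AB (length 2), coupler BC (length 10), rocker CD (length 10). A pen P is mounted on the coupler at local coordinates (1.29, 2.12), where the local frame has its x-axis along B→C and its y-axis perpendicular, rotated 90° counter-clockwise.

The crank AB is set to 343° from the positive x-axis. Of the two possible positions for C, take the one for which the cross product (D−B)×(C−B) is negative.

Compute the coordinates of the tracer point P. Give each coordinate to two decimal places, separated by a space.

4.36 -0.99

A=(0,0), D=(4.00,0)
B = A + 2.00·(cos343°, sin343°) = (1.9126, -0.5847)
|BD| = 2.1677
circle(B,10.00) ∩ circle(D,10.00): a=1.0839, h=9.9411
  candidates: C₊=(0.2747,9.2802) cross=21.550; C₋=(5.6379,-9.8650) cross=-21.550
  mode - wants cross < 0 → take C=(5.6379,-9.8650) (cross=-21.550)
ex = (C−B)/|BC| = (0.3725,-0.9280); ey = (0.9280,0.3725)
P = B + 1.29·ex + 2.12·ey = (4.3606,-0.9921)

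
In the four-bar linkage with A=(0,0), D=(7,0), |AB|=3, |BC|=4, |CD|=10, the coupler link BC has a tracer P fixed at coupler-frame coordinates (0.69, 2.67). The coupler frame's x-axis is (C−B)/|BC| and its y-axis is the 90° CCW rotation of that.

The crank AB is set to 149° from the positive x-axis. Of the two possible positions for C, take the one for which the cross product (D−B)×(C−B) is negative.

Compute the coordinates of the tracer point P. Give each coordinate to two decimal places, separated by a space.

A=(0,0), D=(7.00,0)
B = A + 3.00·(cos149°, sin149°) = (-2.5715, 1.5451)
|BD| = 9.6954
circle(B,4.00) ∩ circle(D,10.00): a=0.5158, h=3.9666
  candidates: C₊=(-1.4302,5.3788) cross=38.458; C₋=(-2.6945,-2.4530) cross=-38.458
  mode - wants cross < 0 → take C=(-2.6945,-2.4530) (cross=-38.458)
ex = (C−B)/|BC| = (-0.0307,-0.9995); ey = (0.9995,-0.0307)
P = B + 0.69·ex + 2.67·ey = (0.0760,0.7734)

0.08 0.77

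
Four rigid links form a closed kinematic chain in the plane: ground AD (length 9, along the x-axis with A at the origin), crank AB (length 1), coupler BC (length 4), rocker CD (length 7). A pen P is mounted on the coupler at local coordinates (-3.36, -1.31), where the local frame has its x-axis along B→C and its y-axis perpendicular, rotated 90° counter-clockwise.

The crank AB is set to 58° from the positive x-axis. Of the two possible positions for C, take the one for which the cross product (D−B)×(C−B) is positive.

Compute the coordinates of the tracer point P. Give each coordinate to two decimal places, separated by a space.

-0.69 -2.54

A=(0,0), D=(9.00,0)
B = A + 1.00·(cos58°, sin58°) = (0.5299, 0.8480)
|BD| = 8.5124
circle(B,4.00) ∩ circle(D,7.00): a=2.3179, h=3.2600
  candidates: C₊=(3.1610,3.8609) cross=27.750; C₋=(2.5115,-2.6266) cross=-27.750
  mode + wants cross > 0 → take C=(3.1610,3.8609) (cross=27.750)
ex = (C−B)/|BC| = (0.6578,0.7532); ey = (-0.7532,0.6578)
P = B + -3.36·ex + -1.31·ey = (-0.6935,-2.5444)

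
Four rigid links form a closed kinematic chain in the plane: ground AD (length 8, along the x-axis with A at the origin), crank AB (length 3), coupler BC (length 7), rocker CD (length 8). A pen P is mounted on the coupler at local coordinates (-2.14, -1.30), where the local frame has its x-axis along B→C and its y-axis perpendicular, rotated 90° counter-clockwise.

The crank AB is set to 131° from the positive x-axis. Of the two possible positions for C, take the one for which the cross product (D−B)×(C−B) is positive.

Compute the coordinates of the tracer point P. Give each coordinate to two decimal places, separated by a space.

-2.83 -0.09

A=(0,0), D=(8.00,0)
B = A + 3.00·(cos131°, sin131°) = (-1.9682, 2.2641)
|BD| = 10.2221
circle(B,7.00) ∩ circle(D,8.00): a=4.3773, h=5.4625
  candidates: C₊=(3.5103,6.6214) cross=55.838; C₋=(1.0905,-4.0323) cross=-55.838
  mode + wants cross > 0 → take C=(3.5103,6.6214) (cross=55.838)
ex = (C−B)/|BC| = (0.7826,0.6225); ey = (-0.6225,0.7826)
P = B + -2.14·ex + -1.30·ey = (-2.8338,-0.0854)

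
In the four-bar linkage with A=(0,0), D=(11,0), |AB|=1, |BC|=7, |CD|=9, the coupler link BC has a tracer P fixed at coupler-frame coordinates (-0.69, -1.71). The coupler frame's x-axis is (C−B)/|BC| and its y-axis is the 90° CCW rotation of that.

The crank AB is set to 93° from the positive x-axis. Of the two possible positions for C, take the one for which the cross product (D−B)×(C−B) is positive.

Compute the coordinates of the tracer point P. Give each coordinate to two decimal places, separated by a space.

0.78 -0.65

A=(0,0), D=(11.00,0)
B = A + 1.00·(cos93°, sin93°) = (-0.0523, 0.9986)
|BD| = 11.0974
circle(B,7.00) ∩ circle(D,9.00): a=4.1069, h=5.6686
  candidates: C₊=(4.5480,6.2747) cross=62.907; C₋=(3.5278,-5.0166) cross=-62.907
  mode + wants cross > 0 → take C=(4.5480,6.2747) (cross=62.907)
ex = (C−B)/|BC| = (0.6572,0.7537); ey = (-0.7537,0.6572)
P = B + -0.69·ex + -1.71·ey = (0.7831,-0.6452)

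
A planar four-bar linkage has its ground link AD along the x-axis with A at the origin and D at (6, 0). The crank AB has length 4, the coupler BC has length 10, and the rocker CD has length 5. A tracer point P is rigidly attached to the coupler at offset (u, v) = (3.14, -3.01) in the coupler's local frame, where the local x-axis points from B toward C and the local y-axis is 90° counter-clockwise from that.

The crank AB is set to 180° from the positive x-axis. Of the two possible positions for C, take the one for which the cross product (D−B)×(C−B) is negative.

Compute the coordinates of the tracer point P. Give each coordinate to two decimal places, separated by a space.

-2.71 -4.15

A=(0,0), D=(6.00,0)
B = A + 4.00·(cos180°, sin180°) = (-4.0000, 0.0000)
|BD| = 10.0000
circle(B,10.00) ∩ circle(D,5.00): a=8.7500, h=4.8412
  candidates: C₊=(4.7500,4.8412) cross=48.412; C₋=(4.7500,-4.8412) cross=-48.412
  mode - wants cross < 0 → take C=(4.7500,-4.8412) (cross=-48.412)
ex = (C−B)/|BC| = (0.8750,-0.4841); ey = (0.4841,0.8750)
P = B + 3.14·ex + -3.01·ey = (-2.7097,-4.1539)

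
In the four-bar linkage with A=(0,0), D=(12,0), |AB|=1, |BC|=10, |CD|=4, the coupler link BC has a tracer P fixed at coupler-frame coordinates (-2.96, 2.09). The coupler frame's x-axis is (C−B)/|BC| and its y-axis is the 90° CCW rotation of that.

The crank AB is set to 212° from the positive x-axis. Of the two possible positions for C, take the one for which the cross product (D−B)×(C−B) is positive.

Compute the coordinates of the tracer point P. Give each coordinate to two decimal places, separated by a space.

A=(0,0), D=(12.00,0)
B = A + 1.00·(cos212°, sin212°) = (-0.8480, -0.5299)
|BD| = 12.8590
circle(B,10.00) ∩ circle(D,4.00): a=9.6957, h=2.4482
  candidates: C₊=(8.7385,2.3158) cross=31.481; C₋=(8.9403,-2.5765) cross=-31.481
  mode + wants cross > 0 → take C=(8.7385,2.3158) (cross=31.481)
ex = (C−B)/|BC| = (0.9587,0.2846); ey = (-0.2846,0.9587)
P = B + -2.96·ex + 2.09·ey = (-4.2804,0.6314)

-4.28 0.63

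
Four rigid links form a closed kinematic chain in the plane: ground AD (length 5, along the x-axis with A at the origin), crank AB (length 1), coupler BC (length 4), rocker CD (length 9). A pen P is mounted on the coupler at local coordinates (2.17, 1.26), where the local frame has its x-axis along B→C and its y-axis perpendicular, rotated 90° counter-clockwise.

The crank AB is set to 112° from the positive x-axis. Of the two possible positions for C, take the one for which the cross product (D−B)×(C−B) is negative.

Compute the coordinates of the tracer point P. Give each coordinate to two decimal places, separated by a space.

A=(0,0), D=(5.00,0)
B = A + 1.00·(cos112°, sin112°) = (-0.3746, 0.9272)
|BD| = 5.4540
circle(B,4.00) ∩ circle(D,9.00): a=-3.2319, h=2.3568
  candidates: C₊=(-3.1588,3.7991) cross=12.854; C₋=(-3.9602,-0.8459) cross=-12.854
  mode - wants cross < 0 → take C=(-3.9602,-0.8459) (cross=-12.854)
ex = (C−B)/|BC| = (-0.8964,-0.4433); ey = (0.4433,-0.8964)
P = B + 2.17·ex + 1.26·ey = (-1.7612,-1.1642)

-1.76 -1.16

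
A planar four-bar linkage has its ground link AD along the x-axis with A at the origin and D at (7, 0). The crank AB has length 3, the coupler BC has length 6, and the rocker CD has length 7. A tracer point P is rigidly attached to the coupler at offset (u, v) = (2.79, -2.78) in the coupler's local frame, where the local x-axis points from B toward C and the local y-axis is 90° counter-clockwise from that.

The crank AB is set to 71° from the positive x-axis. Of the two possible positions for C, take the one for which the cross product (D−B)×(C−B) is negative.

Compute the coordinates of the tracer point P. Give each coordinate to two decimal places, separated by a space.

-1.91 0.15

A=(0,0), D=(7.00,0)
B = A + 3.00·(cos71°, sin71°) = (0.9767, 2.8366)
|BD| = 6.6578
circle(B,6.00) ∩ circle(D,7.00): a=2.3526, h=5.5195
  candidates: C₊=(5.4567,6.8278) cross=36.748; C₋=(0.7535,-3.1593) cross=-36.748
  mode - wants cross < 0 → take C=(0.7535,-3.1593) (cross=-36.748)
ex = (C−B)/|BC| = (-0.0372,-0.9993); ey = (0.9993,-0.0372)
P = B + 2.79·ex + -2.78·ey = (-1.9052,0.1519)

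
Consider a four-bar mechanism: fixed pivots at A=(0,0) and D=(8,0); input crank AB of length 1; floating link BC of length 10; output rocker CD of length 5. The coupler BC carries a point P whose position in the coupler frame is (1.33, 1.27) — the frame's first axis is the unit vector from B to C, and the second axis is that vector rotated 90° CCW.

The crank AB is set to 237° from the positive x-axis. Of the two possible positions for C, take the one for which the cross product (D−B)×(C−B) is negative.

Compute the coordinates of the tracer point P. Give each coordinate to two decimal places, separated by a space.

A=(0,0), D=(8.00,0)
B = A + 1.00·(cos237°, sin237°) = (-0.5446, -0.8387)
|BD| = 8.5857
circle(B,10.00) ∩ circle(D,5.00): a=8.6606, h=4.9994
  candidates: C₊=(7.5862,4.9828) cross=42.924; C₋=(8.5629,-4.9682) cross=-42.924
  mode - wants cross < 0 → take C=(8.5629,-4.9682) (cross=-42.924)
ex = (C−B)/|BC| = (0.9108,-0.4130); ey = (0.4130,0.9108)
P = B + 1.33·ex + 1.27·ey = (1.1911,-0.2312)

1.19 -0.23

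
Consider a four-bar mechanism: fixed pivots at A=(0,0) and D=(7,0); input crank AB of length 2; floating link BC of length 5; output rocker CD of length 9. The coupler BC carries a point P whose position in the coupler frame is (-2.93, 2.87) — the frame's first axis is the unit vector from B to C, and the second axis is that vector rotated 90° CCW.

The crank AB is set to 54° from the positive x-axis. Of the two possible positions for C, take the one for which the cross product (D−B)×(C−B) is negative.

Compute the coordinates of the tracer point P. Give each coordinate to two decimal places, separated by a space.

A=(0,0), D=(7.00,0)
B = A + 2.00·(cos54°, sin54°) = (1.1756, 1.6180)
|BD| = 6.0450
circle(B,5.00) ∩ circle(D,9.00): a=-1.6094, h=4.7339
  candidates: C₊=(0.8920,6.6100) cross=28.616; C₋=(-1.6422,-2.5123) cross=-28.616
  mode - wants cross < 0 → take C=(-1.6422,-2.5123) (cross=-28.616)
ex = (C−B)/|BC| = (-0.5636,-0.8261); ey = (0.8261,-0.5636)
P = B + -2.93·ex + 2.87·ey = (5.1976,2.4210)

5.20 2.42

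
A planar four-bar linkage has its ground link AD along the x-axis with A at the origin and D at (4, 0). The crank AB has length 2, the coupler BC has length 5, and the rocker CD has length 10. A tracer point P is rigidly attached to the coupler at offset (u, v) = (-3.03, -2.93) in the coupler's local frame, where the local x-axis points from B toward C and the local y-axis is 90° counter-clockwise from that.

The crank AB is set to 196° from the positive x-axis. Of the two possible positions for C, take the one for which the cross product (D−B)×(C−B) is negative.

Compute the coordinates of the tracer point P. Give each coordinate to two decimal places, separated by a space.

A=(0,0), D=(4.00,0)
B = A + 2.00·(cos196°, sin196°) = (-1.9225, -0.5513)
|BD| = 5.9481
circle(B,5.00) ∩ circle(D,10.00): a=-3.3304, h=3.7294
  candidates: C₊=(-5.5843,2.8534) cross=22.183; C₋=(-4.8930,-4.5733) cross=-22.183
  mode - wants cross < 0 → take C=(-4.8930,-4.5733) (cross=-22.183)
ex = (C−B)/|BC| = (-0.5941,-0.8044); ey = (0.8044,-0.5941)
P = B + -3.03·ex + -2.93·ey = (-2.4793,3.6267)

-2.48 3.63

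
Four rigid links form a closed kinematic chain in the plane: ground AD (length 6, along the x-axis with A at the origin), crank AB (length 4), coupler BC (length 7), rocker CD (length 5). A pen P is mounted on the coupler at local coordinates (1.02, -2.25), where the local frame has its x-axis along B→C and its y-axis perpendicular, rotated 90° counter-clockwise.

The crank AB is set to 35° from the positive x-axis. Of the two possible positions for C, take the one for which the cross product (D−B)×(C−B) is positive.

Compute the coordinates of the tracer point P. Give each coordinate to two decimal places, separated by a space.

A=(0,0), D=(6.00,0)
B = A + 4.00·(cos35°, sin35°) = (3.2766, 2.2943)
|BD| = 3.5610
circle(B,7.00) ∩ circle(D,5.00): a=5.1503, h=4.7407
  candidates: C₊=(10.2699,2.6016) cross=16.882; C₋=(4.1611,-4.6496) cross=-16.882
  mode + wants cross > 0 → take C=(10.2699,2.6016) (cross=16.882)
ex = (C−B)/|BC| = (0.9990,0.0439); ey = (-0.0439,0.9990)
P = B + 1.02·ex + -2.25·ey = (4.3944,0.0913)

4.39 0.09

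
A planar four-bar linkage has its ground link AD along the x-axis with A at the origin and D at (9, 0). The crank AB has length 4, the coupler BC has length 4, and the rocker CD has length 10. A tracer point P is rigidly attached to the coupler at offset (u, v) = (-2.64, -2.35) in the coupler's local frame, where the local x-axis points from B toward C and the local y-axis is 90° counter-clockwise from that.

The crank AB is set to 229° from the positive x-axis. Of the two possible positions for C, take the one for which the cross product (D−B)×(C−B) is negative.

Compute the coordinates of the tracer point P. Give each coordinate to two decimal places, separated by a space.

A=(0,0), D=(9.00,0)
B = A + 4.00·(cos229°, sin229°) = (-2.6242, -3.0188)
|BD| = 12.0098
circle(B,4.00) ∩ circle(D,10.00): a=2.5078, h=3.1162
  candidates: C₊=(-0.9803,0.6277) cross=37.426; C₋=(0.5863,-5.4047) cross=-37.426
  mode - wants cross < 0 → take C=(0.5863,-5.4047) (cross=-37.426)
ex = (C−B)/|BC| = (0.8026,-0.5965); ey = (0.5965,0.8026)
P = B + -2.64·ex + -2.35·ey = (-6.1449,-3.3304)

-6.14 -3.33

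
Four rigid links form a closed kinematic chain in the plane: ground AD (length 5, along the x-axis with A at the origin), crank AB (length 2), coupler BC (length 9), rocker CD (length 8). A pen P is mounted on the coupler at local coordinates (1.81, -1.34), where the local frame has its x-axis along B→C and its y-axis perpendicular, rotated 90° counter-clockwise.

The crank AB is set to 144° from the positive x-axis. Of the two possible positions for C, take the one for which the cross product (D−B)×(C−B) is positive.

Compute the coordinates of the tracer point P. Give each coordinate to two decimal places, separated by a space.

A=(0,0), D=(5.00,0)
B = A + 2.00·(cos144°, sin144°) = (-1.6180, 1.1756)
|BD| = 6.7216
circle(B,9.00) ∩ circle(D,8.00): a=4.6254, h=7.7205
  candidates: C₊=(4.2863,7.9681) cross=51.894; C₋=(1.5858,-7.2349) cross=-51.894
  mode + wants cross > 0 → take C=(4.2863,7.9681) (cross=51.894)
ex = (C−B)/|BC| = (0.6560,0.7547); ey = (-0.7547,0.6560)
P = B + 1.81·ex + -1.34·ey = (0.5807,1.6625)

0.58 1.66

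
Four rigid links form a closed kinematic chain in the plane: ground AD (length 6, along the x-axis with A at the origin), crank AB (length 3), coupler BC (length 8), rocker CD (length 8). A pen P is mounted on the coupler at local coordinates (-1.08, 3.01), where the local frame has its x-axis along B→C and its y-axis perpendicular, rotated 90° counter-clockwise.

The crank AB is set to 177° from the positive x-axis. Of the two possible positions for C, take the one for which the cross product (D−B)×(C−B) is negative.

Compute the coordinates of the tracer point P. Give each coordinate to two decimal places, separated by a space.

-1.07 2.71

A=(0,0), D=(6.00,0)
B = A + 3.00·(cos177°, sin177°) = (-2.9959, 0.1570)
|BD| = 8.9973
circle(B,8.00) ∩ circle(D,8.00): a=4.4986, h=6.6153
  candidates: C₊=(1.6175,6.6928) cross=59.520; C₋=(1.3866,-6.5358) cross=-59.520
  mode - wants cross < 0 → take C=(1.3866,-6.5358) (cross=-59.520)
ex = (C−B)/|BC| = (0.5478,-0.8366); ey = (0.8366,0.5478)
P = B + -1.08·ex + 3.01·ey = (-1.0694,2.7095)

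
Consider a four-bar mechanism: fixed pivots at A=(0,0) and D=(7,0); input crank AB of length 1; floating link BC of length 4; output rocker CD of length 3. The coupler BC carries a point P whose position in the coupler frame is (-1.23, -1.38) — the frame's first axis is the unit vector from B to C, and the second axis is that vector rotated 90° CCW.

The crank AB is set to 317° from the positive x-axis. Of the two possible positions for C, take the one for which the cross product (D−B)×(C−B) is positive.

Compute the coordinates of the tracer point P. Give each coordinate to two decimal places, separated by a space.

0.30 -2.48

A=(0,0), D=(7.00,0)
B = A + 1.00·(cos317°, sin317°) = (0.7314, -0.6820)
|BD| = 6.3056
circle(B,4.00) ∩ circle(D,3.00): a=3.7079, h=1.5005
  candidates: C₊=(4.2552,1.2108) cross=9.462; C₋=(4.5798,-1.7727) cross=-9.462
  mode + wants cross > 0 → take C=(4.2552,1.2108) (cross=9.462)
ex = (C−B)/|BC| = (0.8810,0.4732); ey = (-0.4732,0.8810)
P = B + -1.23·ex + -1.38·ey = (0.3008,-2.4797)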